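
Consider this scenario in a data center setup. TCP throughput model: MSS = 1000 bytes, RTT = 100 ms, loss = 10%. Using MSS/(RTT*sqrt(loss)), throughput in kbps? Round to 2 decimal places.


Given: MSS = 1000 bytes, RTT = 100 ms, loss = 10%
RTT in seconds = 100 / 1000 = 0.1
Loss rate = 10% = 0.1
sqrt(loss) = sqrt(0.1) = 0.316227766017
Throughput (bytes/s) = 1000 / (0.1 * 0.316227766017) = 31622.7766
Throughput (kbps) = 31622.7766 * 8 / 1000 = 252.982213 -> 252.98 kbps (2 dp)

252.98


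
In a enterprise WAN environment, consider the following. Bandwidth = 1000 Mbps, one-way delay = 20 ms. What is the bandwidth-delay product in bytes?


Given: bandwidth = 1000 Mbps, delay = 20 ms
BDP in bits = 1000 * 10^6 * 20 / 1000
BDP in bits = 20000000
BDP in bytes = 20000000 / 8 = 2500000

2500000


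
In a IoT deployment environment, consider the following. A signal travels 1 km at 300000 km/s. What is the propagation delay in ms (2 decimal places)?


Given: distance = 1 km, speed = 300000 km/s
Delay = distance / speed = 1 / 300000 seconds
Delay in ms = 1 * 1000 / 300000
Delay = 0.0033 ms
Rounded to 2 dp = 0.00 ms

0.00


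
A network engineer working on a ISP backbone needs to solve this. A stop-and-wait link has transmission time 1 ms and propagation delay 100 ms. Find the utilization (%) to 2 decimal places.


Given: Ttrans = 1 ms, Tprop = 100 ms
RTT = 2 * Tprop = 2 * 100 = 200 ms
U = Ttrans / (Ttrans + RTT)
U = 1 / (1 + 200)
U = 1 / 201 = 0.004975
U% = 0.50%

0.50


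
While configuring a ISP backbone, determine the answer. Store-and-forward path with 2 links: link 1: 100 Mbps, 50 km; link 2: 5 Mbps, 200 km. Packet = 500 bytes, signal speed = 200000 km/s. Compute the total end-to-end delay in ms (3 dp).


Packet = 500 bytes = 4000 bits. Store-and-forward: sum (t_trans + t_prop) per link.
Link 1: t_trans = 4000/(100*10^6) s = 0.0400 ms; t_prop = 50/200000 s = 0.2500 ms; subtotal = 0.2900 ms
Link 2: t_trans = 4000/(5*10^6) s = 0.8000 ms; t_prop = 200/200000 s = 1.0000 ms; subtotal = 1.8000 ms
End-to-end = 0.2900 + 1.8000 = 2.0900 ms -> 2.090 ms (3 dp)

2.090


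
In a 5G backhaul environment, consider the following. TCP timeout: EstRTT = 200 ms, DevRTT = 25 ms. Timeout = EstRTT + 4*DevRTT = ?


Given: EstRTT = 200 ms, DevRTT = 25 ms
Timeout = EstRTT + 4 * DevRTT
4 * DevRTT = 4 * 25 = 100
Timeout = 200 + 100 = 300 ms

300


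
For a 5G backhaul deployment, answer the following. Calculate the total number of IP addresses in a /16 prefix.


Given: CIDR prefix /16
Host bits = 32 - 16 = 16
Total addresses = 2^16 = 65536

65536


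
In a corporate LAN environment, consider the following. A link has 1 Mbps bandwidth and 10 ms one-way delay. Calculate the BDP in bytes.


Given: bandwidth = 1 Mbps, delay = 10 ms
BDP in bits = 1 * 10^6 * 10 / 1000
BDP in bits = 10000
BDP in bytes = 10000 / 8 = 1250

1250


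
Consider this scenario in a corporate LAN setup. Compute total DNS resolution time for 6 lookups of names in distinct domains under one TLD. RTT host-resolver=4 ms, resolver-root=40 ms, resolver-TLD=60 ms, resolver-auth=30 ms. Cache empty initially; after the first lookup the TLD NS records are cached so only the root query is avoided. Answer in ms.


Lookup 1 (cold cache): local + root + TLD + auth = 4 + 40 + 60 + 30 = 134 ms
Lookups 2..6 (TLD NS cached -> skip root; new domain -> still ask TLD and auth): local + TLD + auth = 4 + 60 + 30 = 94 ms each
Remaining 5 lookups: 5 * 94 = 470 ms
Total = 134 + 470 = 604 ms

604


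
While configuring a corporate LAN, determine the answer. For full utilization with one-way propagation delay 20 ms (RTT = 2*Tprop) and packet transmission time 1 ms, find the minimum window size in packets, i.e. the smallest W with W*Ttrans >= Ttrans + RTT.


Given: Ttrans = 1 ms, RTT = 40 ms (= 2 * Tprop, Tprop = 20 ms)
Time until first ACK returns = Ttrans + RTT = 1 + 40 = 41 ms
Need W * Ttrans >= Ttrans + RTT  ->  W >= (Ttrans + RTT) / Ttrans
(Ttrans + RTT) / Ttrans = 41 / 1 = 41
W_min = ceil(41) = 41

41


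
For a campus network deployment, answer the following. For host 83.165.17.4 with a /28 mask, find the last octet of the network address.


Given: IP = 83.165.17.4, prefix = /28
Subnet mask = 255.255.255.240
Last octet of IP: 4
Last octet of mask: 240
Network last octet = 4 AND 240 = 0

0


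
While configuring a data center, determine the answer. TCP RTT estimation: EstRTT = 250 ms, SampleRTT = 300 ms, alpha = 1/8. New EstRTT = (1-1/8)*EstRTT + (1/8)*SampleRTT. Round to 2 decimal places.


Given: EstRTT = 250 ms, SampleRTT = 300 ms, alpha = 1/8
New EstRTT = (1 - alpha) * EstRTT + alpha * SampleRTT
(7/8) * 250 = 218.75
(1/8) * 300 = 37.5
New EstRTT = 218.75 + 37.5 = 256.25 ms -> 256.25 ms (2 dp)

256.25


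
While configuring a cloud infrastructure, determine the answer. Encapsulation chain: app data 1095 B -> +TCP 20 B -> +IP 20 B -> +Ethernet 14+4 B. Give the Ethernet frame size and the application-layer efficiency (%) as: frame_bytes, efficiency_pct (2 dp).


TCP segment = 1095 + 20 = 1115 B
IP packet = 1115 + 20 = 1135 B
Ethernet frame = 1135 + 14 + 4 = 1153 B
Efficiency = app / frame = 1095 / 1153 = 0.949696 = 94.9696% -> 94.97% (2 dp)

1153, 94.97


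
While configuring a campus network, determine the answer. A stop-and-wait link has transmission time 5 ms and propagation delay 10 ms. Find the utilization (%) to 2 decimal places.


Given: Ttrans = 5 ms, Tprop = 10 ms
RTT = 2 * Tprop = 2 * 10 = 20 ms
U = Ttrans / (Ttrans + RTT)
U = 5 / (5 + 20)
U = 5 / 25 = 0.2
U% = 20.00%

20.00


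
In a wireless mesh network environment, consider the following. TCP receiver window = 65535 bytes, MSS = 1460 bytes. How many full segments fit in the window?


Given: RWND = 65535 bytes, MSS = 1460 bytes
Full segments = floor(RWND / MSS)
Full segments = floor(65535 / 1460)
Full segments = floor(44.887) = 44

44


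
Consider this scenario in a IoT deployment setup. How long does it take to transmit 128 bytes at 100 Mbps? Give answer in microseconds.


Given: packet = 128 bytes, bandwidth = 100 Mbps
Packet in bits = 128 * 8 = 1024 bits
Bandwidth = 100 * 10^6 = 100000000 bps
Time = 1024 / 100000000 seconds
Time in us = 1024 * 10^6 / 100000000 = 10.24

10.24


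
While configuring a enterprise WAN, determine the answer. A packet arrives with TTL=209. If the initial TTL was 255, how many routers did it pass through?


Given: initial TTL = 255, received TTL = 209
Hops = initial TTL - received TTL
Hops = 255 - 209 = 46

46


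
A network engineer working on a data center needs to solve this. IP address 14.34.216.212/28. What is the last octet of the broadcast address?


Given: IP = 14.34.216.212, prefix = /28
Host bits = 32 - 28 = 4
Network last octet = 212 AND mask = 208
Host part size = 2^4 - 1 = 15
Broadcast last octet = 208 OR 15 = 223

223


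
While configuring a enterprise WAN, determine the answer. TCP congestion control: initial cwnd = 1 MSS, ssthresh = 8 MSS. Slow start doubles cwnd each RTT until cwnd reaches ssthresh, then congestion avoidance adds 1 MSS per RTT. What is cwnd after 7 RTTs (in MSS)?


RTT 0: cwnd = 1 MSS (initial)
RTT 1: cwnd = 2 MSS (slow start, doubled)
RTT 2: cwnd = 4 MSS (slow start, doubled)
RTT 3: cwnd = 8 MSS (slow start, doubled)
RTT 4: cwnd = 9 MSS (congestion avoidance, +1)
RTT 5: cwnd = 10 MSS (congestion avoidance, +1)
RTT 6: cwnd = 11 MSS (congestion avoidance, +1)
RTT 7: cwnd = 12 MSS (congestion avoidance, +1)

12


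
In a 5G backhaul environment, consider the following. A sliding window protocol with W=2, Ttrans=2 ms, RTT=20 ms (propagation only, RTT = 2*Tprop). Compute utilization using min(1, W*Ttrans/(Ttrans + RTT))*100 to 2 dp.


Given: W = 2, Ttrans = 2 ms, RTT = 20 ms (= 2 * Tprop, Tprop = 10 ms)
Cycle time = Ttrans + RTT = 2 + 20 = 22 ms (first packet sent until its ACK returns)
W * Ttrans = 2 * 2 = 4 ms of sending per cycle
W * Ttrans / (Ttrans + RTT) = 4 / 22 = 0.181818
U = min(1, 0.181818) = 0.181818
U% = 18.18%

18.18


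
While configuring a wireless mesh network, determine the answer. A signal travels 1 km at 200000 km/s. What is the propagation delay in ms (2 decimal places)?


Given: distance = 1 km, speed = 200000 km/s
Delay = distance / speed = 1 / 200000 seconds
Delay in ms = 1 * 1000 / 200000
Delay = 0.0050 ms
Rounded to 2 dp = 0.01 ms

0.01


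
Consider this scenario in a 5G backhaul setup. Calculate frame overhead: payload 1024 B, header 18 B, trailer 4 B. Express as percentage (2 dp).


Given: payload = 1024 B, header = 18 B, trailer = 4 B
Overhead bytes = header + trailer = 18 + 4 = 22
Total frame = payload + overhead = 1024 + 22 = 1046
Overhead % = 22 / 1046 * 100 = 2.1033% -> 2.10% (2 dp)

2.10


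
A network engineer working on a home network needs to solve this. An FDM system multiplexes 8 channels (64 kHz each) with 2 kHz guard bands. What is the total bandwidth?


Given: 8 channels, 64 kHz each, guard = 2 kHz
Channel bandwidth = 8 * 64 = 512 kHz
Guard bands = 7 gaps * 2 kHz = 14 kHz
Total = 512 + 14 = 526 kHz

526


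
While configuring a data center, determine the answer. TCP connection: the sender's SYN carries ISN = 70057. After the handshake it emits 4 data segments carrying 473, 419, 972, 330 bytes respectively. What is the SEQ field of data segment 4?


The SYN occupies sequence number ISN = 70057, so the first data byte is ISN + 1 = 70058.
SEQ of data segment i = (ISN + 1) + sum of payload sizes of segments 1..i-1.
Segment 1: SEQ = 70058, payload = 473 bytes
Segment 2: SEQ = 70531, payload = 419 bytes
Segment 3: SEQ = 70950, payload = 972 bytes
Segment 4: SEQ = 71922, payload = 330 bytes
SEQ of segment 4 = 70058 + 473 + 419 + 972 = 71922

71922


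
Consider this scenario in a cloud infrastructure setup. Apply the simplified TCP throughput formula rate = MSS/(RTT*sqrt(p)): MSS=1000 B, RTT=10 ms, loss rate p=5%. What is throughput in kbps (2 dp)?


Given: MSS = 1000 bytes, RTT = 10 ms, loss = 5%
RTT in seconds = 10 / 1000 = 0.01
Loss rate = 5% = 0.05
sqrt(loss) = sqrt(0.05) = 0.223606797750
Throughput (bytes/s) = 1000 / (0.01 * 0.223606797750) = 447213.5955
Throughput (kbps) = 447213.5955 * 8 / 1000 = 3577.708764 -> 3577.71 kbps (2 dp)

3577.71


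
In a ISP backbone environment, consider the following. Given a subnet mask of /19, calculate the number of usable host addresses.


Given: subnet mask /19
Host bits = 32 - 19 = 13
Total addresses = 2^13 = 8192
Usable hosts = 8192 - 2 (network + broadcast) = 8190

8190


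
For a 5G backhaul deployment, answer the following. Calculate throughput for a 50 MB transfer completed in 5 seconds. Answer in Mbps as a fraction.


Given: file = 50 MB, time = 5 s
File in Mb = 50 * 8 = 400 Mb
Throughput = 400 / 5 Mbps
Throughput = 80 Mbps

80


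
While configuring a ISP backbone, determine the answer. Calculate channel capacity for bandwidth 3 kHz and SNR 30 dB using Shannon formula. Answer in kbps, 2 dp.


Given: B = 3 kHz, SNR = 30 dB
SNR linear = 10^(30/10) = 1000
1 + SNR = 1001
log2(1001) = 9.9672262588
C = 3 * 1000 * 9.9672262588 = 29901.6788 bps
C = 29.901679 kbps -> 29.90 kbps (2 dp)

29.90


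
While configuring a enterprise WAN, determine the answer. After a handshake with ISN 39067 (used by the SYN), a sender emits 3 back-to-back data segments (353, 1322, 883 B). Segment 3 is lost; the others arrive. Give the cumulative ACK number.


SYN uses sequence number 39067; first data byte = ISN + 1 = 39068.
Segment 1: SEQ = 39068, len = 353 B, covers [39068, 39420]
Segment 2: SEQ = 39421, len = 1322 B, covers [39421, 40742]
Segment 3: SEQ = 40743, len = 883 B, covers [40743, 41625] [LOST]
In-order data received: bytes [39068, 40742] (segments 1..2).
Segment 3 missing -> gap begins at byte 40743.
Cumulative ACK = next expected in-order byte = 39068 + 353 + 1322 = 40743

40743


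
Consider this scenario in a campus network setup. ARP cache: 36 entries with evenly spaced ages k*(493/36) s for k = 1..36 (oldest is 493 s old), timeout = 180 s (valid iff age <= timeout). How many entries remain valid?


Ages are k * 493/36 s for k = 1..36 (spacing = 13.6944 s).
Entry k is valid iff k * 493/36 <= 180 iff k <= 36 * 180 / 493 = 13.1440
n_valid = floor(13.1440) = 13
(n_stale = 36 - 13 = 23)

13


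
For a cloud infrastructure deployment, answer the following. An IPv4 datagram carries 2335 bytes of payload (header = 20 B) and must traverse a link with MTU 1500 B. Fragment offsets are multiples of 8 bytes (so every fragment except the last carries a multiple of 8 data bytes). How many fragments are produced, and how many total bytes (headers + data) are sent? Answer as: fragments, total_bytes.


Max data per non-final fragment = floor((MTU - header)/8)*8 = floor((1500 - 20)/8)*8 = floor(1480/8)*8 = 1480 B
Final fragment needs no 8-byte alignment: it can carry up to MTU - header = 1480 B
Non-final fragments needed = ceil((payload - 1480) / 1480) = ceil(855/1480) = ceil(0.5777) = 1
Number of fragments = 1 + 1 = 2
Fragment sizes (data): 1 * 1480 B + 855 B (last, 855 <= 1480 OK)
Total bytes sent = payload + n_frags * header = 2335 + 2*20 = 2335 + 40 = 2375 B

2, 2375


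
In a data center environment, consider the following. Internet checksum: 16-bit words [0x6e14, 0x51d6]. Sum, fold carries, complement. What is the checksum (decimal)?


Given words: [0x6e14, 0x51d6]
Step 1: Sum all words
Raw sum = 28180 + 20950 = 49130
One's complement = ~49130 & 0xFFFF = 16405

16405


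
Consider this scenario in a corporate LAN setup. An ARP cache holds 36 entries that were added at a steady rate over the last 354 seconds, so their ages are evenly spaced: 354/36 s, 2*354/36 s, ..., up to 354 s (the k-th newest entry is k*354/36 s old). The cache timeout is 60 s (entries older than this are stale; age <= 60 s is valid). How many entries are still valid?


Ages are k * 354/36 s for k = 1..36 (spacing = 9.8333 s).
Entry k is valid iff k * 354/36 <= 60 iff k <= 36 * 60 / 354 = 6.1017
n_valid = floor(6.1017) = 6
(n_stale = 36 - 6 = 30)

6


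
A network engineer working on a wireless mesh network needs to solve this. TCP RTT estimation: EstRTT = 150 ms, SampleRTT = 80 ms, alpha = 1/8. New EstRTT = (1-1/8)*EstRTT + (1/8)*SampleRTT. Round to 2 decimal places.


Given: EstRTT = 150 ms, SampleRTT = 80 ms, alpha = 1/8
New EstRTT = (1 - alpha) * EstRTT + alpha * SampleRTT
(7/8) * 150 = 131.25
(1/8) * 80 = 10
New EstRTT = 131.25 + 10 = 141.25 ms -> 141.25 ms (2 dp)

141.25


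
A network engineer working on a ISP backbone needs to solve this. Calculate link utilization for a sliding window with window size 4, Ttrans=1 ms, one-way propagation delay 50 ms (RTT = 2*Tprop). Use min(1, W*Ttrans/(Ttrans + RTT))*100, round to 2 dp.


Given: W = 4, Ttrans = 1 ms, RTT = 100 ms (= 2 * Tprop, Tprop = 50 ms)
Cycle time = Ttrans + RTT = 1 + 100 = 101 ms (first packet sent until its ACK returns)
W * Ttrans = 4 * 1 = 4 ms of sending per cycle
W * Ttrans / (Ttrans + RTT) = 4 / 101 = 0.039604
U = min(1, 0.039604) = 0.039604
U% = 3.96%

3.96


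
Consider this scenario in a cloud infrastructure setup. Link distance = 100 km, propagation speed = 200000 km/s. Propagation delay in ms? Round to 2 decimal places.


Given: distance = 100 km, speed = 200000 km/s
Delay = distance / speed = 100 / 200000 seconds
Delay in ms = 100 * 1000 / 200000
Delay = 0.5000 ms
Rounded to 2 dp = 0.50 ms

0.50


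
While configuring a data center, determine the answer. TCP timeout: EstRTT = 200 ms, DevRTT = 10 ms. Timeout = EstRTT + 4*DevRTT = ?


Given: EstRTT = 200 ms, DevRTT = 10 ms
Timeout = EstRTT + 4 * DevRTT
4 * DevRTT = 4 * 10 = 40
Timeout = 200 + 40 = 240 ms

240


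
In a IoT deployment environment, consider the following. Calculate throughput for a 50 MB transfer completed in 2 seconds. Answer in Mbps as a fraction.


Given: file = 50 MB, time = 2 s
File in Mb = 50 * 8 = 400 Mb
Throughput = 400 / 2 Mbps
Throughput = 200 Mbps

200


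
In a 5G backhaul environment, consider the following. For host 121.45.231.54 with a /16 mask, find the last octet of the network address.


Given: IP = 121.45.231.54, prefix = /16
Subnet mask = 255.255.0.0
Last octet of IP: 54
Last octet of mask: 0
Network last octet = 54 AND 0 = 0

0


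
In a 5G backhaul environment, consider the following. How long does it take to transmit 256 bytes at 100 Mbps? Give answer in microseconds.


Given: packet = 256 bytes, bandwidth = 100 Mbps
Packet in bits = 256 * 8 = 2048 bits
Bandwidth = 100 * 10^6 = 100000000 bps
Time = 2048 / 100000000 seconds
Time in us = 2048 * 10^6 / 100000000 = 20.48

20.48


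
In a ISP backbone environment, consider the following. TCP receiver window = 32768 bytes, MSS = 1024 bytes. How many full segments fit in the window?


Given: RWND = 32768 bytes, MSS = 1024 bytes
Full segments = floor(RWND / MSS)
Full segments = floor(32768 / 1024)
Full segments = floor(32.0) = 32

32


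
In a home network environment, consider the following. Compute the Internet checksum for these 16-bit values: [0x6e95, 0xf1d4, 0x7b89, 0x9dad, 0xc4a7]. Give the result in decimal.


Given words: [0x6e95, 0xf1d4, 0x7b89, 0x9dad, 0xc4a7]
Step 1: Sum all words
Raw sum = 28309 + 61908 + 31625 + 40365 + 50343 = 212550
Step 2: Fold carry: (15942 + 3) = 15945
One's complement = ~15945 & 0xFFFF = 49590

49590


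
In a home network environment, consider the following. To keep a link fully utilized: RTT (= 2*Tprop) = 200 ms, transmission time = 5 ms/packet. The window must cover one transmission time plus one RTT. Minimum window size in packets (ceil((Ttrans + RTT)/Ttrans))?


Given: Ttrans = 5 ms, RTT = 200 ms (= 2 * Tprop, Tprop = 100 ms)
Time until first ACK returns = Ttrans + RTT = 5 + 200 = 205 ms
Need W * Ttrans >= Ttrans + RTT  ->  W >= (Ttrans + RTT) / Ttrans
(Ttrans + RTT) / Ttrans = 205 / 5 = 41
W_min = ceil(41) = 41

41


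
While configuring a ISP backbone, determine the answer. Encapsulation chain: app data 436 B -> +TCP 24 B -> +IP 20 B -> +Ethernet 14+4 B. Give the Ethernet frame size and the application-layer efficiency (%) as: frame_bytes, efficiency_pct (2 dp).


TCP segment = 436 + 24 = 460 B
IP packet = 460 + 20 = 480 B
Ethernet frame = 480 + 14 + 4 = 498 B
Efficiency = app / frame = 436 / 498 = 0.875502 = 87.5502% -> 87.55% (2 dp)

498, 87.55


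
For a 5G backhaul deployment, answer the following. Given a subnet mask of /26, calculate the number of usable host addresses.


Given: subnet mask /26
Host bits = 32 - 26 = 6
Total addresses = 2^6 = 64
Usable hosts = 64 - 2 (network + broadcast) = 62

62


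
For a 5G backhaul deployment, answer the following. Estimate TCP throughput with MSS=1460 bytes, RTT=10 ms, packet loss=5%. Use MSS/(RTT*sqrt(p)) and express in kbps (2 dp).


Given: MSS = 1460 bytes, RTT = 10 ms, loss = 5%
RTT in seconds = 10 / 1000 = 0.01
Loss rate = 5% = 0.05
sqrt(loss) = sqrt(0.05) = 0.223606797750
Throughput (bytes/s) = 1460 / (0.01 * 0.223606797750) = 652931.8494
Throughput (kbps) = 652931.8494 * 8 / 1000 = 5223.454795 -> 5223.45 kbps (2 dp)

5223.45


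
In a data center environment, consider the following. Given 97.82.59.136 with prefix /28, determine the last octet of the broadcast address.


Given: IP = 97.82.59.136, prefix = /28
Host bits = 32 - 28 = 4
Network last octet = 136 AND mask = 128
Host part size = 2^4 - 1 = 15
Broadcast last octet = 128 OR 15 = 143

143


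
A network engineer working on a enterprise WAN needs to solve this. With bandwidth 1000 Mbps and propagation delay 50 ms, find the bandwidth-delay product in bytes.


Given: bandwidth = 1000 Mbps, delay = 50 ms
BDP in bits = 1000 * 10^6 * 50 / 1000
BDP in bits = 50000000
BDP in bytes = 50000000 / 8 = 6250000

6250000


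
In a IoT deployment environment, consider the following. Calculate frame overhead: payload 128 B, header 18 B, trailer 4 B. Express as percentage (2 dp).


Given: payload = 128 B, header = 18 B, trailer = 4 B
Overhead bytes = header + trailer = 18 + 4 = 22
Total frame = payload + overhead = 128 + 22 = 150
Overhead % = 22 / 150 * 100 = 14.6667% -> 14.67% (2 dp)

14.67


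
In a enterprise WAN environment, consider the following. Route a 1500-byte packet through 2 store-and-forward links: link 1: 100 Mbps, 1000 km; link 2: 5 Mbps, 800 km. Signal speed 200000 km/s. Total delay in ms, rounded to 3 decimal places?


Packet = 1500 bytes = 12000 bits. Store-and-forward: sum (t_trans + t_prop) per link.
Link 1: t_trans = 12000/(100*10^6) s = 0.1200 ms; t_prop = 1000/200000 s = 5.0000 ms; subtotal = 5.1200 ms
Link 2: t_trans = 12000/(5*10^6) s = 2.4000 ms; t_prop = 800/200000 s = 4.0000 ms; subtotal = 6.4000 ms
End-to-end = 5.1200 + 6.4000 = 11.5200 ms -> 11.520 ms (3 dp)

11.520


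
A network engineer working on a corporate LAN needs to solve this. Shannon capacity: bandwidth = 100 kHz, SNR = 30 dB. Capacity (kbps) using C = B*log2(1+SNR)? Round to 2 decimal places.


Given: B = 100 kHz, SNR = 30 dB
SNR linear = 10^(30/10) = 1000
1 + SNR = 1001
log2(1001) = 9.9672262588
C = 100 * 1000 * 9.9672262588 = 996722.6259 bps
C = 996.722626 kbps -> 996.72 kbps (2 dp)

996.72


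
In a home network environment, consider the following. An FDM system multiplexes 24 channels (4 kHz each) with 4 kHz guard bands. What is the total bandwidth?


Given: 24 channels, 4 kHz each, guard = 4 kHz
Channel bandwidth = 24 * 4 = 96 kHz
Guard bands = 23 gaps * 4 kHz = 92 kHz
Total = 96 + 92 = 188 kHz

188


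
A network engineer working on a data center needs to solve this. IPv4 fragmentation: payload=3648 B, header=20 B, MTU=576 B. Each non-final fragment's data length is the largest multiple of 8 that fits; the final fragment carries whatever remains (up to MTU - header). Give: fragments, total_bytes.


Max data per non-final fragment = floor((MTU - header)/8)*8 = floor((576 - 20)/8)*8 = floor(556/8)*8 = 552 B
Final fragment needs no 8-byte alignment: it can carry up to MTU - header = 556 B
Non-final fragments needed = ceil((payload - 556) / 552) = ceil(3092/552) = ceil(5.6014) = 6
Number of fragments = 6 + 1 = 7
Fragment sizes (data): 6 * 552 B + 336 B (last, 336 <= 556 OK)
Total bytes sent = payload + n_frags * header = 3648 + 7*20 = 3648 + 140 = 3788 B

7, 3788


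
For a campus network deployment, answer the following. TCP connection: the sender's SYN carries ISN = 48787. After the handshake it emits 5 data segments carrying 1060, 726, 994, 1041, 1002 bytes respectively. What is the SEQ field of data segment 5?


The SYN occupies sequence number ISN = 48787, so the first data byte is ISN + 1 = 48788.
SEQ of data segment i = (ISN + 1) + sum of payload sizes of segments 1..i-1.
Segment 1: SEQ = 48788, payload = 1060 bytes
Segment 2: SEQ = 49848, payload = 726 bytes
Segment 3: SEQ = 50574, payload = 994 bytes
Segment 4: SEQ = 51568, payload = 1041 bytes
Segment 5: SEQ = 52609, payload = 1002 bytes
SEQ of segment 5 = 48788 + 1060 + 726 + 994 + 1041 = 52609

52609


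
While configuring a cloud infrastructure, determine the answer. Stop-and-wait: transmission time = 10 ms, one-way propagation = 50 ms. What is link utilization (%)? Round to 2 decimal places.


Given: Ttrans = 10 ms, Tprop = 50 ms
RTT = 2 * Tprop = 2 * 50 = 100 ms
U = Ttrans / (Ttrans + RTT)
U = 10 / (10 + 100)
U = 10 / 110 = 0.090909
U% = 9.09%

9.09


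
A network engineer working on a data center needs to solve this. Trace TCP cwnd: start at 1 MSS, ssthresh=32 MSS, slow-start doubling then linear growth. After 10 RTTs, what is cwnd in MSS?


RTT 0: cwnd = 1 MSS (initial)
RTT 1: cwnd = 2 MSS (slow start, doubled)
RTT 2: cwnd = 4 MSS (slow start, doubled)
RTT 3: cwnd = 8 MSS (slow start, doubled)
RTT 4: cwnd = 16 MSS (slow start, doubled)
RTT 5: cwnd = 32 MSS (slow start, doubled)
RTT 6: cwnd = 33 MSS (congestion avoidance, +1)
RTT 7: cwnd = 34 MSS (congestion avoidance, +1)
RTT 8: cwnd = 35 MSS (congestion avoidance, +1)
RTT 9: cwnd = 36 MSS (congestion avoidance, +1)
RTT 10: cwnd = 37 MSS (congestion avoidance, +1)

37


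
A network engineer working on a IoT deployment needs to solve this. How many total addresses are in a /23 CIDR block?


Given: CIDR prefix /23
Host bits = 32 - 23 = 9
Total addresses = 2^9 = 512

512


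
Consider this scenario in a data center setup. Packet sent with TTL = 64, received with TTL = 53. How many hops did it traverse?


Given: initial TTL = 64, received TTL = 53
Hops = initial TTL - received TTL
Hops = 64 - 53 = 11

11


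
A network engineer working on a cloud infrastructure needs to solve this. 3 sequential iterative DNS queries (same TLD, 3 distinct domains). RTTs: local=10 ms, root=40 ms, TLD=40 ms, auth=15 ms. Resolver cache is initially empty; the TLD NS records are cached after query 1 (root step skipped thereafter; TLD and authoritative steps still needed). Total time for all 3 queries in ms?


Lookup 1 (cold cache): local + root + TLD + auth = 10 + 40 + 40 + 15 = 105 ms
Lookups 2..3 (TLD NS cached -> skip root; new domain -> still ask TLD and auth): local + TLD + auth = 10 + 40 + 15 = 65 ms each
Remaining 2 lookups: 2 * 65 = 130 ms
Total = 105 + 130 = 235 ms

235


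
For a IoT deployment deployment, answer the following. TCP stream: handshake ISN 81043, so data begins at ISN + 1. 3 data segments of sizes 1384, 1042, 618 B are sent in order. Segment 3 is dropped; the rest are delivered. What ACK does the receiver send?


SYN uses sequence number 81043; first data byte = ISN + 1 = 81044.
Segment 1: SEQ = 81044, len = 1384 B, covers [81044, 82427]
Segment 2: SEQ = 82428, len = 1042 B, covers [82428, 83469]
Segment 3: SEQ = 83470, len = 618 B, covers [83470, 84087] [LOST]
In-order data received: bytes [81044, 83469] (segments 1..2).
Segment 3 missing -> gap begins at byte 83470.
Cumulative ACK = next expected in-order byte = 81044 + 1384 + 1042 = 83470

83470


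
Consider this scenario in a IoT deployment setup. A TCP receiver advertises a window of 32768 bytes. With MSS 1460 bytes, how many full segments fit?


Given: RWND = 32768 bytes, MSS = 1460 bytes
Full segments = floor(RWND / MSS)
Full segments = floor(32768 / 1460)
Full segments = floor(22.4438) = 22

22


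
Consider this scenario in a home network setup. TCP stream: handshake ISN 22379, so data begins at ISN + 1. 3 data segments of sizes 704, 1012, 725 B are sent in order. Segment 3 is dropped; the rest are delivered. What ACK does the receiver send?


SYN uses sequence number 22379; first data byte = ISN + 1 = 22380.
Segment 1: SEQ = 22380, len = 704 B, covers [22380, 23083]
Segment 2: SEQ = 23084, len = 1012 B, covers [23084, 24095]
Segment 3: SEQ = 24096, len = 725 B, covers [24096, 24820] [LOST]
In-order data received: bytes [22380, 24095] (segments 1..2).
Segment 3 missing -> gap begins at byte 24096.
Cumulative ACK = next expected in-order byte = 22380 + 704 + 1012 = 24096

24096


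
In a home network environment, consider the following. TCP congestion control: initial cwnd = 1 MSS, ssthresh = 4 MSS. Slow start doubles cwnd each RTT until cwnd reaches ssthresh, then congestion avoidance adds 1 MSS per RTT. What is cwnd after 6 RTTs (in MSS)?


RTT 0: cwnd = 1 MSS (initial)
RTT 1: cwnd = 2 MSS (slow start, doubled)
RTT 2: cwnd = 4 MSS (slow start, doubled)
RTT 3: cwnd = 5 MSS (congestion avoidance, +1)
RTT 4: cwnd = 6 MSS (congestion avoidance, +1)
RTT 5: cwnd = 7 MSS (congestion avoidance, +1)
RTT 6: cwnd = 8 MSS (congestion avoidance, +1)

8


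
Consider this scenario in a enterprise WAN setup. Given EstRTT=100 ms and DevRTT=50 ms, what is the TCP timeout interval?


Given: EstRTT = 100 ms, DevRTT = 50 ms
Timeout = EstRTT + 4 * DevRTT
4 * DevRTT = 4 * 50 = 200
Timeout = 100 + 200 = 300 ms

300


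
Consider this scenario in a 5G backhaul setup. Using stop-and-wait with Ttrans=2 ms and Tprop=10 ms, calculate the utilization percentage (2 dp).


Given: Ttrans = 2 ms, Tprop = 10 ms
RTT = 2 * Tprop = 2 * 10 = 20 ms
U = Ttrans / (Ttrans + RTT)
U = 2 / (2 + 20)
U = 2 / 22 = 0.090909
U% = 9.09%

9.09


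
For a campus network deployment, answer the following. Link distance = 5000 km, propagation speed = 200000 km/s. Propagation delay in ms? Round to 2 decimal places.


Given: distance = 5000 km, speed = 200000 km/s
Delay = distance / speed = 5000 / 200000 seconds
Delay in ms = 5000 * 1000 / 200000
Delay = 25.0000 ms
Rounded to 2 dp = 25.00 ms

25.00


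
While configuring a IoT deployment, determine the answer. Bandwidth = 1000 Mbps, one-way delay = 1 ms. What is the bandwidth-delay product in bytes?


Given: bandwidth = 1000 Mbps, delay = 1 ms
BDP in bits = 1000 * 10^6 * 1 / 1000
BDP in bits = 1000000
BDP in bytes = 1000000 / 8 = 125000

125000


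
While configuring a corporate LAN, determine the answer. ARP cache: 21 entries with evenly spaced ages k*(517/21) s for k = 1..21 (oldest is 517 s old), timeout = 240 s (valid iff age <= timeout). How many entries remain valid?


Ages are k * 517/21 s for k = 1..21 (spacing = 24.6190 s).
Entry k is valid iff k * 517/21 <= 240 iff k <= 21 * 240 / 517 = 9.7485
n_valid = floor(9.7485) = 9
(n_stale = 21 - 9 = 12)

9


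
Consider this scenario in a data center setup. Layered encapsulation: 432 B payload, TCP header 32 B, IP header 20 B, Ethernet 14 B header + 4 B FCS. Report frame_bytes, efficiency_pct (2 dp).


TCP segment = 432 + 32 = 464 B
IP packet = 464 + 20 = 484 B
Ethernet frame = 484 + 14 + 4 = 502 B
Efficiency = app / frame = 432 / 502 = 0.860558 = 86.0558% -> 86.06% (2 dp)

502, 86.06


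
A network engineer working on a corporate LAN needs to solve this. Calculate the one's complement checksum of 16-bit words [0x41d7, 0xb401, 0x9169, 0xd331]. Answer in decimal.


Given words: [0x41d7, 0xb401, 0x9169, 0xd331]
Step 1: Sum all words
Raw sum = 16855 + 46081 + 37225 + 54065 = 154226
Step 2: Fold carry: (23154 + 2) = 23156
One's complement = ~23156 & 0xFFFF = 42379

42379


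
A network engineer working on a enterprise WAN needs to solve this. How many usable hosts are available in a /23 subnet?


Given: subnet mask /23
Host bits = 32 - 23 = 9
Total addresses = 2^9 = 512
Usable hosts = 512 - 2 (network + broadcast) = 510

510


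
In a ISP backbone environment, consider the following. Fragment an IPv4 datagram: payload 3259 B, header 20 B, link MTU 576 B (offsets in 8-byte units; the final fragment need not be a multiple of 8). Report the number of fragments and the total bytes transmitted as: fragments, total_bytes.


Max data per non-final fragment = floor((MTU - header)/8)*8 = floor((576 - 20)/8)*8 = floor(556/8)*8 = 552 B
Final fragment needs no 8-byte alignment: it can carry up to MTU - header = 556 B
Non-final fragments needed = ceil((payload - 556) / 552) = ceil(2703/552) = ceil(4.8967) = 5
Number of fragments = 5 + 1 = 6
Fragment sizes (data): 5 * 552 B + 499 B (last, 499 <= 556 OK)
Total bytes sent = payload + n_frags * header = 3259 + 6*20 = 3259 + 120 = 3379 B

6, 3379


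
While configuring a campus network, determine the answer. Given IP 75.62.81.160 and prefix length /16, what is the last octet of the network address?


Given: IP = 75.62.81.160, prefix = /16
Subnet mask = 255.255.0.0
Last octet of IP: 160
Last octet of mask: 0
Network last octet = 160 AND 0 = 0

0


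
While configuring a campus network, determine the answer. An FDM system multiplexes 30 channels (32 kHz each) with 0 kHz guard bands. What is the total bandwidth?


Given: 30 channels, 32 kHz each, guard = 0 kHz
Channel bandwidth = 30 * 32 = 960 kHz
Guard bands = 29 gaps * 0 kHz = 0 kHz
Total = 960 + 0 = 960 kHz

960


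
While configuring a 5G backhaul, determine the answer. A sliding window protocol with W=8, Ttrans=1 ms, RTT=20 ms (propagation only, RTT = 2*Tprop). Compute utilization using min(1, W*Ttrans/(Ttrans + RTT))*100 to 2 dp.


Given: W = 8, Ttrans = 1 ms, RTT = 20 ms (= 2 * Tprop, Tprop = 10 ms)
Cycle time = Ttrans + RTT = 1 + 20 = 21 ms (first packet sent until its ACK returns)
W * Ttrans = 8 * 1 = 8 ms of sending per cycle
W * Ttrans / (Ttrans + RTT) = 8 / 21 = 0.380952
U = min(1, 0.380952) = 0.380952
U% = 38.10%

38.10


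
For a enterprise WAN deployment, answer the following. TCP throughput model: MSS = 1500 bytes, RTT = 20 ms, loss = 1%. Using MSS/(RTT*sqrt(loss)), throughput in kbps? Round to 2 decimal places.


Given: MSS = 1500 bytes, RTT = 20 ms, loss = 1%
RTT in seconds = 20 / 1000 = 0.02
Loss rate = 1% = 0.01
sqrt(loss) = sqrt(0.01) = 0.1
Throughput (bytes/s) = 1500 / (0.02 * 0.1) = 750000.0000
Throughput (kbps) = 750000.0000 * 8 / 1000 = 6000.000000 -> 6000.00 kbps (2 dp)

6000.00


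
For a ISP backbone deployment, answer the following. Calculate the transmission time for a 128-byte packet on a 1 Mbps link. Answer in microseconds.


Given: packet = 128 bytes, bandwidth = 1 Mbps
Packet in bits = 128 * 8 = 1024 bits
Bandwidth = 1 * 10^6 = 1000000 bps
Time = 1024 / 1000000 seconds
Time in us = 1024 * 10^6 / 1000000 = 1024

1024


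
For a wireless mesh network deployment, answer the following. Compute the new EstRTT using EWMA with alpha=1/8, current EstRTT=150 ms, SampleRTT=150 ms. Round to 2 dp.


Given: EstRTT = 150 ms, SampleRTT = 150 ms, alpha = 1/8
New EstRTT = (1 - alpha) * EstRTT + alpha * SampleRTT
(7/8) * 150 = 131.25
(1/8) * 150 = 18.75
New EstRTT = 131.25 + 18.75 = 150 ms -> 150.00 ms (2 dp)

150.00


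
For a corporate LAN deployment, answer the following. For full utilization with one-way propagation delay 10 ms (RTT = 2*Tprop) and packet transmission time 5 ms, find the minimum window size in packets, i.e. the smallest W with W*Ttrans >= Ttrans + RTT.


Given: Ttrans = 5 ms, RTT = 20 ms (= 2 * Tprop, Tprop = 10 ms)
Time until first ACK returns = Ttrans + RTT = 5 + 20 = 25 ms
Need W * Ttrans >= Ttrans + RTT  ->  W >= (Ttrans + RTT) / Ttrans
(Ttrans + RTT) / Ttrans = 25 / 5 = 5
W_min = ceil(5) = 5

5


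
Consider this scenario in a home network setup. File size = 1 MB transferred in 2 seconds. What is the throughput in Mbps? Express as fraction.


Given: file = 1 MB, time = 2 s
File in Mb = 1 * 8 = 8 Mb
Throughput = 8 / 2 Mbps
Throughput = 4 Mbps

4


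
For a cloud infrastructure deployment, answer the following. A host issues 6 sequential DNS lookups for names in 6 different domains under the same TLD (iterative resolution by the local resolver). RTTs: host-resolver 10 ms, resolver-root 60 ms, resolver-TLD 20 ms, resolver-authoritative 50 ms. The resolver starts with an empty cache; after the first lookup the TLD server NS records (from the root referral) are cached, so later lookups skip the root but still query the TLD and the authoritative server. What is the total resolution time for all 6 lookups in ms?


Lookup 1 (cold cache): local + root + TLD + auth = 10 + 60 + 20 + 50 = 140 ms
Lookups 2..6 (TLD NS cached -> skip root; new domain -> still ask TLD and auth): local + TLD + auth = 10 + 20 + 50 = 80 ms each
Remaining 5 lookups: 5 * 80 = 400 ms
Total = 140 + 400 = 540 ms

540


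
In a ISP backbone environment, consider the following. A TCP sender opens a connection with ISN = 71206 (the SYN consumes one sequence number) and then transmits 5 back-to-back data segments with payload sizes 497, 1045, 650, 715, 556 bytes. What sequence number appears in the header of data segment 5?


The SYN occupies sequence number ISN = 71206, so the first data byte is ISN + 1 = 71207.
SEQ of data segment i = (ISN + 1) + sum of payload sizes of segments 1..i-1.
Segment 1: SEQ = 71207, payload = 497 bytes
Segment 2: SEQ = 71704, payload = 1045 bytes
Segment 3: SEQ = 72749, payload = 650 bytes
Segment 4: SEQ = 73399, payload = 715 bytes
Segment 5: SEQ = 74114, payload = 556 bytes
SEQ of segment 5 = 71207 + 497 + 1045 + 650 + 715 = 74114

74114


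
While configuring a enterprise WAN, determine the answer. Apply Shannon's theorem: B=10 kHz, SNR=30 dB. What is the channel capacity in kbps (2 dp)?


Given: B = 10 kHz, SNR = 30 dB
SNR linear = 10^(30/10) = 1000
1 + SNR = 1001
log2(1001) = 9.9672262588
C = 10 * 1000 * 9.9672262588 = 99672.2626 bps
C = 99.672263 kbps -> 99.67 kbps (2 dp)

99.67


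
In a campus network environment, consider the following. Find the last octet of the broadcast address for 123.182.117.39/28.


Given: IP = 123.182.117.39, prefix = /28
Host bits = 32 - 28 = 4
Network last octet = 39 AND mask = 32
Host part size = 2^4 - 1 = 15
Broadcast last octet = 32 OR 15 = 47

47


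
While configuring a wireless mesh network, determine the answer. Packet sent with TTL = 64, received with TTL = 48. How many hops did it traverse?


Given: initial TTL = 64, received TTL = 48
Hops = initial TTL - received TTL
Hops = 64 - 48 = 16

16


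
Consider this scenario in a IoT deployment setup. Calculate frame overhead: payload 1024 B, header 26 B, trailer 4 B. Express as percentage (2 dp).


Given: payload = 1024 B, header = 26 B, trailer = 4 B
Overhead bytes = header + trailer = 26 + 4 = 30
Total frame = payload + overhead = 1024 + 30 = 1054
Overhead % = 30 / 1054 * 100 = 2.8463% -> 2.85% (2 dp)

2.85


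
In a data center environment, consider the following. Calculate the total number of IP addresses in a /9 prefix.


Given: CIDR prefix /9
Host bits = 32 - 9 = 23
Total addresses = 2^23 = 8388608

8388608


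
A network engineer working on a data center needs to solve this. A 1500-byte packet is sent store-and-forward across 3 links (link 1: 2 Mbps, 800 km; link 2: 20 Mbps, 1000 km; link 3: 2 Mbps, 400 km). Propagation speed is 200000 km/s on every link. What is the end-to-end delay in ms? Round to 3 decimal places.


Packet = 1500 bytes = 12000 bits. Store-and-forward: sum (t_trans + t_prop) per link.
Link 1: t_trans = 12000/(2*10^6) s = 6.0000 ms; t_prop = 800/200000 s = 4.0000 ms; subtotal = 10.0000 ms
Link 2: t_trans = 12000/(20*10^6) s = 0.6000 ms; t_prop = 1000/200000 s = 5.0000 ms; subtotal = 5.6000 ms
Link 3: t_trans = 12000/(2*10^6) s = 6.0000 ms; t_prop = 400/200000 s = 2.0000 ms; subtotal = 8.0000 ms
End-to-end = 10.0000 + 5.6000 + 8.0000 = 23.6000 ms -> 23.600 ms (3 dp)

23.600


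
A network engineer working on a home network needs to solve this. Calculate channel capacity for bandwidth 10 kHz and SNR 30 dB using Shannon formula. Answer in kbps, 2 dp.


Given: B = 10 kHz, SNR = 30 dB
SNR linear = 10^(30/10) = 1000
1 + SNR = 1001
log2(1001) = 9.9672262588
C = 10 * 1000 * 9.9672262588 = 99672.2626 bps
C = 99.672263 kbps -> 99.67 kbps (2 dp)

99.67


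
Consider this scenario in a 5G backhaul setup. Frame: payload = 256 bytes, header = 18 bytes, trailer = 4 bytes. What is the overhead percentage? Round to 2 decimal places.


Given: payload = 256 B, header = 18 B, trailer = 4 B
Overhead bytes = header + trailer = 18 + 4 = 22
Total frame = payload + overhead = 256 + 22 = 278
Overhead % = 22 / 278 * 100 = 7.9137% -> 7.91% (2 dp)

7.91


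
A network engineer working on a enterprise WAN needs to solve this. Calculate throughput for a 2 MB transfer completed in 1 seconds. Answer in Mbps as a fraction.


Given: file = 2 MB, time = 1 s
File in Mb = 2 * 8 = 16 Mb
Throughput = 16 / 1 Mbps
Throughput = 16 Mbps

16


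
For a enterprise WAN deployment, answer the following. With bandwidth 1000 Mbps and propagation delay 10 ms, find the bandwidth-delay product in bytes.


Given: bandwidth = 1000 Mbps, delay = 10 ms
BDP in bits = 1000 * 10^6 * 10 / 1000
BDP in bits = 10000000
BDP in bytes = 10000000 / 8 = 1250000

1250000


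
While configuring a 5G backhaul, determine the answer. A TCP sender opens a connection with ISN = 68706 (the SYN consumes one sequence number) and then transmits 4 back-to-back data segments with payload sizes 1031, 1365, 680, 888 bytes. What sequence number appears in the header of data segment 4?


The SYN occupies sequence number ISN = 68706, so the first data byte is ISN + 1 = 68707.
SEQ of data segment i = (ISN + 1) + sum of payload sizes of segments 1..i-1.
Segment 1: SEQ = 68707, payload = 1031 bytes
Segment 2: SEQ = 69738, payload = 1365 bytes
Segment 3: SEQ = 71103, payload = 680 bytes
Segment 4: SEQ = 71783, payload = 888 bytes
SEQ of segment 4 = 68707 + 1031 + 1365 + 680 = 71783

71783


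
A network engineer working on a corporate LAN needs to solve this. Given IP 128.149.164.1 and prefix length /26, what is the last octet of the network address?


Given: IP = 128.149.164.1, prefix = /26
Subnet mask = 255.255.255.192
Last octet of IP: 1
Last octet of mask: 192
Network last octet = 1 AND 192 = 0

0
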